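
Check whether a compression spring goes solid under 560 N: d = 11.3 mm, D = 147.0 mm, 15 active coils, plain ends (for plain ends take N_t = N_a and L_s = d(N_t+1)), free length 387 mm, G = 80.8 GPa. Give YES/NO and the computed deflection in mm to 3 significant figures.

NO, δ = 162 mm

k = Gd⁴/(8D³N_a) = (80.8×10³)(11.3⁴)/(8·147.0³·15) = 3.4561 N/mm
N_t = 15; L_s = 11.3·16 = 180.8 mm; δ_solid = L₀ − L_s = 387 − 180.8 = 206.2 mm
δ = F/k = 560/3.4561 = 162.03 mm
δ < δ_solid → spring does not go solid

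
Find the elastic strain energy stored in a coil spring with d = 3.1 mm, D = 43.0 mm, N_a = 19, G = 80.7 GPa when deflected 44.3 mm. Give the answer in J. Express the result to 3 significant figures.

0.605 J

k = Gd⁴/(8D³N_a) = (80.7×10³)(3.1⁴)/(8·43.0³·19) = 0.6167 N/mm
U = ½kδ² = 0.5 × 0.6167 × 44.3² = 605.13 N·mm = 0.60513 J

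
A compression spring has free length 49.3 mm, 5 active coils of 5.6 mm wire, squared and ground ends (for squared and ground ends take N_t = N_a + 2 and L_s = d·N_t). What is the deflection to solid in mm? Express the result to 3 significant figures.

10.1 mm

N_t = 7; L_s = 5.6·7 = 39.2 mm
δ_solid = L₀ − L_s = 49.3 − 39.2 = 10.1 mm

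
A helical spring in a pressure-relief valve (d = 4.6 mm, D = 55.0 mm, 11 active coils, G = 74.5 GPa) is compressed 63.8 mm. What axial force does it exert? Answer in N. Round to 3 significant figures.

145 N

k = Gd⁴/(8D³N_a) = (74.5×10³)(4.6⁴)/(8·55.0³·11) = 2.2783 N/mm
F = k·δ = 2.2783 × 63.8 = 145.36 N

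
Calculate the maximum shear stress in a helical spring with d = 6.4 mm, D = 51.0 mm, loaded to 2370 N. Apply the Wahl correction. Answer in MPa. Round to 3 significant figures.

1390 MPa

Spring index C = D/d = 51.0/6.4 = 7.9688
K_W = (4C−1)/(4C−4) + 0.615/C = 30.875/27.875 + 0.0772 = 1.1848
τ₀ = 8FD/(πd³) = 8·2370·51.0/(π·6.4³) = 966960/823.55 = 1174.1 MPa
τ_max = K·τ₀ = 1.1848 × 1174.1 = 1391.1 MPa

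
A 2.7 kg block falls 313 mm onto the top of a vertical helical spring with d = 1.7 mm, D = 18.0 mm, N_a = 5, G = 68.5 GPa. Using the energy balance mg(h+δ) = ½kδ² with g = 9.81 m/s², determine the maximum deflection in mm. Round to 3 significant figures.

93.7 mm

k = Gd⁴/(8D³N_a) = (68.5×10³)(1.7⁴)/(8·18.0³·5) = 2.4525 N/mm
W = mg = 2.7 × 9.81 = 26.487 N
½kδ² − Wδ − Wh = 0 → δ = (W + √(W² + 2kWh))/k
δ = (26.487 + √(701.56 + 40664.5))/2.4525 = (26.487 + 203.39)/2.4525 = 93.73 mm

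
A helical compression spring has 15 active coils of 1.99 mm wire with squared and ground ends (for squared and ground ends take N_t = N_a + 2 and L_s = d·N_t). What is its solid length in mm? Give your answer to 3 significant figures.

33.8 mm

squared and ground ends: N_t = N_a + 2 = 15 + 2 = 17
L_s = d·N_t = 1.99 × 17 = 33.83 mm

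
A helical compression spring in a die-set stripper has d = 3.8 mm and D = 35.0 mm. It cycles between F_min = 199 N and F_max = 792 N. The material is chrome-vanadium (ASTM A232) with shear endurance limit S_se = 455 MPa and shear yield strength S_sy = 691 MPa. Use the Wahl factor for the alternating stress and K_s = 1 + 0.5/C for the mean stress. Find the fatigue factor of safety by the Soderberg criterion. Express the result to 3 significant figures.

C = D/d = 35.0/3.8 = 9.2105; K_W = (4C−1)/(4C−4)+0.615/C = 1.1581; K_s = 1+0.5/C = 1.0543
F_a = (F_max−F_min)/2 = 296.5 N; F_m = (F_max+F_min)/2 = 495.5 N
τ_a = K_W·8F_aD/(πd³) = 1.1581 × 481.6 = 557.74 MPa
τ_m = K_s·8F_mD/(πd³) = 1.0543 × 804.82 = 848.51 MPa
Soderberg: 1/n_f = τ_a/S_se + τ_m/S_sy = 557.74/455 + 848.51/691 = 1.22581 + 1.22795 = 2.4538
n_f = 1/2.4538 = 0.4075

0.408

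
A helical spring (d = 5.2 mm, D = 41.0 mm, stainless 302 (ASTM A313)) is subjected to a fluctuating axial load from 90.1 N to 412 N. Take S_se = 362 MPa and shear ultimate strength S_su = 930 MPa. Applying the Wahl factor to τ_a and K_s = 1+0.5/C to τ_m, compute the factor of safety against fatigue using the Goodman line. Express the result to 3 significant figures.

1.65

C = D/d = 41.0/5.2 = 7.8846; K_W = (4C−1)/(4C−4)+0.615/C = 1.1869; K_s = 1+0.5/C = 1.0634
F_a = (F_max−F_min)/2 = 160.95 N; F_m = (F_max+F_min)/2 = 251.05 N
τ_a = K_W·8F_aD/(πd³) = 1.1869 × 119.51 = 141.85 MPa
τ_m = K_s·8F_mD/(πd³) = 1.0634 × 186.41 = 198.23 MPa
Goodman: 1/n_f = τ_a/S_se + τ_m/S_su = 141.85/362 + 198.23/930 = 0.39185 + 0.21315 = 0.60501
n_f = 1/0.60501 = 1.653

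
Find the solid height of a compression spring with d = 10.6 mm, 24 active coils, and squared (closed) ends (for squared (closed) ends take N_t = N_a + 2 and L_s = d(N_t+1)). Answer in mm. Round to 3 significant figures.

squared (closed) ends: N_t = N_a + 2 = 24 + 2 = 26
L_s = d·(N_t+1) = 10.6 × 27 = 286.2 mm

286 mm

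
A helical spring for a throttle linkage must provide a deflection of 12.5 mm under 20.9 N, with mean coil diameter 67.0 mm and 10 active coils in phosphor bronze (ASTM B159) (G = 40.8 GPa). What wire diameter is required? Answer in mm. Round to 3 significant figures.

5.60 mm

Required rate k = F/δ = 20.9/12.5 = 1.672 N/mm
d = (8D³N_a·k / G)^(1/4) = (8·67.0³·10·1.672 / (40.8×10³))^0.25
  = (986.03)^0.25 = 5.6037 mm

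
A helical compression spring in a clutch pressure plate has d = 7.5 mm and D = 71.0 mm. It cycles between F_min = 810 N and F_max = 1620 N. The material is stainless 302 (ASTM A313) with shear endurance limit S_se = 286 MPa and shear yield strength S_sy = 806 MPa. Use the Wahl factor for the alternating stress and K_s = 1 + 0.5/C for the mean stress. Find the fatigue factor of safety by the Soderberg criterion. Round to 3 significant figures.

C = D/d = 71.0/7.5 = 9.4667; K_W = (4C−1)/(4C−4)+0.615/C = 1.1535; K_s = 1+0.5/C = 1.0528
F_a = (F_max−F_min)/2 = 405 N; F_m = (F_max+F_min)/2 = 1215 N
τ_a = K_W·8F_aD/(πd³) = 1.1535 × 173.57 = 200.22 MPa
τ_m = K_s·8F_mD/(πd³) = 1.0528 × 520.7 = 548.21 MPa
Soderberg: 1/n_f = τ_a/S_se + τ_m/S_sy = 200.22/286 + 548.21/806 = 0.70007 + 0.68016 = 1.3802
n_f = 1/1.3802 = 0.7245

0.725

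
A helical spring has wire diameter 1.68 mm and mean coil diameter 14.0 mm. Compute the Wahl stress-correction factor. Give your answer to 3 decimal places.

1.176

C = D/d = 14.0/1.68 = 8.3333
K_W = (4C−1)/(4C−4) + 0.615/C = 32.333/29.333 + 0.0738 = 1.1761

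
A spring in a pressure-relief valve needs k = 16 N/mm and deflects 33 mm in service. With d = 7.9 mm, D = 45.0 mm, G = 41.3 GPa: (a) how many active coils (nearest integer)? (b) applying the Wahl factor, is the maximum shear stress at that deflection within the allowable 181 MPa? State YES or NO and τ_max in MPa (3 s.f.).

(a) 14 coils; (b) YES, τ_max = 153 MPa

N_a = Gd⁴/(8D³k) = (41.3×10³)(7.9⁴)/(8·45.0³·16) = 13.79 → N_a = 14
Actual rate k = Gd⁴/(8D³·14) = 15.762 N/mm
Working load F = kδ = 15.762·33 = 520.14 N
C = 45.0/7.9 = 5.6962; K_W = (4C−1)/(4C−4)+0.615/C = 1.2677
τ_max = K_W·8FD/(πd³) = 1.2677·120.89 = 153.25 MPa
τ_max ≤ 181 MPa → acceptable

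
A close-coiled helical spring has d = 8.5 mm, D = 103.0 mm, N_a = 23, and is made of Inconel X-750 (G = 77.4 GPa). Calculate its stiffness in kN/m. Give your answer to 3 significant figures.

k = Gd⁴/(8D³N_a) = (77.4×10³ × 8.5⁴) / (8 × 103.0³ × 23)
  = 4.04033e+08 / 2.01062e+08 = 2.0095 N/mm

2.01 kN/m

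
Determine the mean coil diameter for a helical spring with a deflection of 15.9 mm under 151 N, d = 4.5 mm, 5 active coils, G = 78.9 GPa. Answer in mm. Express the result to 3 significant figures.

Required rate k = F/δ = 151/15.9 = 9.4969 N/mm
D = (Gd⁴/(8N_a·k))^(1/3) = (78.9×10³·4.5⁴/(8·5·9.4969))^(1/3)
  = (85170.1)^(1/3) = 43.9976 mm

44.0 mm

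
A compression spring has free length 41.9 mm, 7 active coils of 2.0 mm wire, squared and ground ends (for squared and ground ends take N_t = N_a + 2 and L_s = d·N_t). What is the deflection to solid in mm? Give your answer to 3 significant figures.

23.9 mm

N_t = 9; L_s = 2.0·9 = 18 mm
δ_solid = L₀ − L_s = 41.9 − 18 = 23.9 mm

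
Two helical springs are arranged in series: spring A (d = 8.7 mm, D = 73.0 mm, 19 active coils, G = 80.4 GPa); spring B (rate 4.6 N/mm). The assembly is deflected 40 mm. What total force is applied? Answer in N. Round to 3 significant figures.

k_A = Gd⁴/(8D³N_a) = (80.4×10³)(8.7⁴)/(8·73.0³·19) = 7.7897 N/mm
Series: 1/k_eq = 1/7.7897 + 1/4.6 = 0.34577; k_eq = 2.8921 N/mm
F = k_eq·δ = 2.8921·40 = 115.69 N

116 N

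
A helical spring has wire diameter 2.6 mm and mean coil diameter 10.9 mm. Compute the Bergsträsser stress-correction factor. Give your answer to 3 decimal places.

1.363

C = D/d = 10.9/2.6 = 4.1923
K_B = (4C+2)/(4C−3) = 18.769/13.769 = 1.3631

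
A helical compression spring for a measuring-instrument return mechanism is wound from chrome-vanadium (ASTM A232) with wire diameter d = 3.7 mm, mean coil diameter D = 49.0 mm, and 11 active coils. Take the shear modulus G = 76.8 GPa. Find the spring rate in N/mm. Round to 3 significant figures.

k = Gd⁴/(8D³N_a) = (76.8×10³ × 3.7⁴) / (8 × 49.0³ × 11)
  = 1.43936e+07 / 1.03531e+07 = 1.3903 N/mm

1.39 N/mm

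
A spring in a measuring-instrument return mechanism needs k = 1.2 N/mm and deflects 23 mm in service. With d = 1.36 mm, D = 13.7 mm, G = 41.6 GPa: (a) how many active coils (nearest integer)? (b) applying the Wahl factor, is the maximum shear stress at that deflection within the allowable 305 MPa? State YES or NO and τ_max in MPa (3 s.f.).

N_a = Gd⁴/(8D³k) = (41.6×10³)(1.36⁴)/(8·13.7³·1.2) = 5.765 → N_a = 6
Actual rate k = Gd⁴/(8D³·6) = 1.153 N/mm
Working load F = kδ = 1.153·23 = 26.52 N
C = 13.7/1.36 = 10.0735; K_W = (4C−1)/(4C−4)+0.615/C = 1.1437
τ_max = K_W·8FD/(πd³) = 1.1437·367.81 = 420.66 MPa
τ_max > 305 MPa → exceeds allowable

(a) 6 coils; (b) NO, τ_max = 421 MPa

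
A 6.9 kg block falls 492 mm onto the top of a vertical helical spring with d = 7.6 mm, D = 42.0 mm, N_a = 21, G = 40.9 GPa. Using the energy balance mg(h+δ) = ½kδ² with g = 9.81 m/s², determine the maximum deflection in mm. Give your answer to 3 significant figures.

k = Gd⁴/(8D³N_a) = (40.9×10³)(7.6⁴)/(8·42.0³·21) = 10.963 N/mm
W = mg = 6.9 × 9.81 = 67.689 N
½kδ² − Wδ − Wh = 0 → δ = (W + √(W² + 2kWh))/k
δ = (67.689 + √(4581.8 + 730186))/10.963 = (67.689 + 857.19)/10.963 = 84.365 mm

84.4 mm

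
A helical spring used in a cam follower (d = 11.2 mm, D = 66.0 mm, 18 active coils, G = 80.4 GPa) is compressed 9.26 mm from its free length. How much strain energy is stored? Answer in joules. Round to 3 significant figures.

1.31 J

k = Gd⁴/(8D³N_a) = (80.4×10³)(11.2⁴)/(8·66.0³·18) = 30.559 N/mm
U = ½kδ² = 0.5 × 30.559 × 9.26² = 1310.2 N·mm = 1.3102 J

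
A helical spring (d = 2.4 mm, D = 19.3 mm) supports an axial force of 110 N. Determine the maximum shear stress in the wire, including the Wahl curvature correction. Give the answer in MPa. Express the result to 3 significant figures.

Spring index C = D/d = 19.3/2.4 = 8.0417
K_W = (4C−1)/(4C−4) + 0.615/C = 31.167/28.167 + 0.0765 = 1.1830
τ₀ = 8FD/(πd³) = 8·110·19.3/(π·2.4³) = 16984/43.429 = 391.07 MPa
τ_max = K·τ₀ = 1.1830 × 391.07 = 462.63 MPa

463 MPa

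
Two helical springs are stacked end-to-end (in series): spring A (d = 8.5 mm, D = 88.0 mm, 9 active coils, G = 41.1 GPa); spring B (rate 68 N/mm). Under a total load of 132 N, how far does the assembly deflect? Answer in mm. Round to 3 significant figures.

k_A = Gd⁴/(8D³N_a) = (41.1×10³)(8.5⁴)/(8·88.0³·9) = 4.3726 N/mm
Series: 1/k_eq = 1/4.3726 + 1/68 = 0.2434; k_eq = 4.1084 N/mm
δ = F/k_eq = 132/4.1084 = 32.129 mm

32.1 mm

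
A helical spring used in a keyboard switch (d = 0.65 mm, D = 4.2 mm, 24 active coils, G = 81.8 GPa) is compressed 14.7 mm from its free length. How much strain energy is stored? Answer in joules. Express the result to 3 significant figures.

0.111 J

k = Gd⁴/(8D³N_a) = (81.8×10³)(0.65⁴)/(8·4.2³·24) = 1.0265 N/mm
U = ½kδ² = 0.5 × 1.0265 × 14.7² = 110.91 N·mm = 0.11091 J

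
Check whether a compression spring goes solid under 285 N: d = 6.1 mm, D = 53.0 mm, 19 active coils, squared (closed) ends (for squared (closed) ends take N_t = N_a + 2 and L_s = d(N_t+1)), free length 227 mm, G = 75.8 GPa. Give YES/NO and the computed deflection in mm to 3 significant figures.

k = Gd⁴/(8D³N_a) = (75.8×10³)(6.1⁴)/(8·53.0³·19) = 4.6379 N/mm
N_t = 21; L_s = 6.1·22 = 134.2 mm; δ_solid = L₀ − L_s = 227 − 134.2 = 92.8 mm
δ = F/k = 285/4.6379 = 61.451 mm
δ < δ_solid → spring does not go solid

NO, δ = 61.5 mm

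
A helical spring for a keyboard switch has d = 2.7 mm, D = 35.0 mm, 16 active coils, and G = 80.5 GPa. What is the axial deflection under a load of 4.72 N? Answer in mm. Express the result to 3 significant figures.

6.05 mm

k = Gd⁴/(8D³N_a) = (80.5×10³)(2.7⁴)/(8·35.0³·16) = 0.77954 N/mm
δ = F/k = 4.72 / 0.77954 = 6.0549 mm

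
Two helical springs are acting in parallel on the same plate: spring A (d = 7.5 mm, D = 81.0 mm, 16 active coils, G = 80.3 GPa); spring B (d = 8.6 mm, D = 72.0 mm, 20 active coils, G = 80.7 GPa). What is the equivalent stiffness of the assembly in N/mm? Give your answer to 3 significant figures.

k_A = Gd⁴/(8D³N_a) = (80.3×10³)(7.5⁴)/(8·81.0³·16) = 3.735 N/mm
k_B = Gd⁴/(8D³N_a) = (80.7×10³)(8.6⁴)/(8·72.0³·20) = 7.3918 N/mm
Parallel: k_eq = 3.735 + 7.3918 = 11.127 N/mm

11.1 N/mm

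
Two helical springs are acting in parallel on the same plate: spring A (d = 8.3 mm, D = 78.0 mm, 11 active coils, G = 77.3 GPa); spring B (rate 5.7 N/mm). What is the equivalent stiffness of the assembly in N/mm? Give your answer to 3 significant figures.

14.5 N/mm

k_A = Gd⁴/(8D³N_a) = (77.3×10³)(8.3⁴)/(8·78.0³·11) = 8.7847 N/mm
Parallel: k_eq = 8.7847 + 5.7 = 14.485 N/mm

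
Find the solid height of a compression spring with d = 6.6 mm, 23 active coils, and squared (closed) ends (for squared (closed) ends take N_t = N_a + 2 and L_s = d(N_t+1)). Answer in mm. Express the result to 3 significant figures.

squared (closed) ends: N_t = N_a + 2 = 23 + 2 = 25
L_s = d·(N_t+1) = 6.6 × 26 = 171.6 mm

172 mm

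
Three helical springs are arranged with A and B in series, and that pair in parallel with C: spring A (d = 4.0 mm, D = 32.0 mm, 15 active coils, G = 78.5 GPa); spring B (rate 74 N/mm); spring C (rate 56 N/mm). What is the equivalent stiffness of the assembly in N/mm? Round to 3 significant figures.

60.8 N/mm

k_A = Gd⁴/(8D³N_a) = (78.5×10³)(4.0⁴)/(8·32.0³·15) = 5.1107 N/mm
Springs A,B series: k_AB = 1/(1/5.1107+1/74) = 4.7805 N/mm; parallel with C: k_eq = 4.7805+56 = 60.781 N/mm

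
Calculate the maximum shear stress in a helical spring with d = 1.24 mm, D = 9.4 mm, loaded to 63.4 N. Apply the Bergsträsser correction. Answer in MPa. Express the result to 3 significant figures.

942 MPa

Spring index C = D/d = 9.4/1.24 = 7.5806
K_B = (4C+2)/(4C−3) = 32.323/27.323 = 1.1830
τ₀ = 8FD/(πd³) = 8·63.4·9.4/(π·1.24³) = 4767.68/5.9898 = 795.96 MPa
τ_max = K·τ₀ = 1.1830 × 795.96 = 941.62 MPa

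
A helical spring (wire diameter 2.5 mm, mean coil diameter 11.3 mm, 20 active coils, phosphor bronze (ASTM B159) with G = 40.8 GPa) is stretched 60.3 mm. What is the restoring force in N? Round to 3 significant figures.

416 N

k = Gd⁴/(8D³N_a) = (40.8×10³)(2.5⁴)/(8·11.3³·20) = 6.9034 N/mm
F = k·δ = 6.9034 × 60.3 = 416.28 N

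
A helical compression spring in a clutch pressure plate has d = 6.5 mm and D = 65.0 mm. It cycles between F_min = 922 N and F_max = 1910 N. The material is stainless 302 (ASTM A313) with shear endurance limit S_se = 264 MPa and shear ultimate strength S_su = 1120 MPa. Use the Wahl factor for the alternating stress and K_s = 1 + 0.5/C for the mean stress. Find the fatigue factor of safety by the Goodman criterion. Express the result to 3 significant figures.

0.478

C = D/d = 65.0/6.5 = 10.0000; K_W = (4C−1)/(4C−4)+0.615/C = 1.1448; K_s = 1+0.5/C = 1.0500
F_a = (F_max−F_min)/2 = 494 N; F_m = (F_max+F_min)/2 = 1416 N
τ_a = K_W·8F_aD/(πd³) = 1.1448 × 297.74 = 340.87 MPa
τ_m = K_s·8F_mD/(πd³) = 1.0500 × 853.45 = 896.12 MPa
Goodman: 1/n_f = τ_a/S_se + τ_m/S_su = 340.87/264 + 896.12/1120 = 1.29116 + 0.80011 = 2.0913
n_f = 1/2.0913 = 0.4782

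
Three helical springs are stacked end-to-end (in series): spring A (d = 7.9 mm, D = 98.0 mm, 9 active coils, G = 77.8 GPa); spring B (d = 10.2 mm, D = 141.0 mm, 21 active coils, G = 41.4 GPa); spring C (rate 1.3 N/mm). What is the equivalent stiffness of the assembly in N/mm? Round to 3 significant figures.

k_A = Gd⁴/(8D³N_a) = (77.8×10³)(7.9⁴)/(8·98.0³·9) = 4.4717 N/mm
k_B = Gd⁴/(8D³N_a) = (41.4×10³)(10.2⁴)/(8·141.0³·21) = 0.95156 N/mm
Series: 1/k_eq = 1/4.4717 + 1/0.95156 + 1/1.3 = 2.0438; k_eq = 0.48929 N/mm

0.489 N/mm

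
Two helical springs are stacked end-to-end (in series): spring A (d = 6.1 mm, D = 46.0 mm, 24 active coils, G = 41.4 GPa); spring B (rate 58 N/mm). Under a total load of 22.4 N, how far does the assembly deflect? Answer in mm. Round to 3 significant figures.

k_A = Gd⁴/(8D³N_a) = (41.4×10³)(6.1⁴)/(8·46.0³·24) = 3.0672 N/mm
Series: 1/k_eq = 1/3.0672 + 1/58 = 0.34327; k_eq = 2.9132 N/mm
δ = F/k_eq = 22.4/2.9132 = 7.6892 mm

7.69 mm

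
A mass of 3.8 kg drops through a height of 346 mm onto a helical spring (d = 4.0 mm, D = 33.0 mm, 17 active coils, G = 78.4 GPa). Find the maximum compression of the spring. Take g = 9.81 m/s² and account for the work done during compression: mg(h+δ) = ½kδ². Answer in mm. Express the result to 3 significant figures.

k = Gd⁴/(8D³N_a) = (78.4×10³)(4.0⁴)/(8·33.0³·17) = 4.1065 N/mm
W = mg = 3.8 × 9.81 = 37.278 N
½kδ² − Wδ − Wh = 0 → δ = (W + √(W² + 2kWh))/k
δ = (37.278 + √(1389.6 + 105934))/4.1065 = (37.278 + 327.6)/4.1065 = 88.854 mm

88.9 mm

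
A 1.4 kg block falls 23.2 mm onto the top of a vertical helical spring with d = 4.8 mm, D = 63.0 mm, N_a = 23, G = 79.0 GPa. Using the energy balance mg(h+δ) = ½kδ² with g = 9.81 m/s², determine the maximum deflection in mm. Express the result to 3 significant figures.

k = Gd⁴/(8D³N_a) = (79.0×10³)(4.8⁴)/(8·63.0³·23) = 0.91149 N/mm
W = mg = 1.4 × 9.81 = 13.734 N
½kδ² − Wδ − Wh = 0 → δ = (W + √(W² + 2kWh))/k
δ = (13.734 + √(188.62 + 580.855))/0.91149 = (13.734 + 27.739)/0.91149 = 45.501 mm

45.5 mm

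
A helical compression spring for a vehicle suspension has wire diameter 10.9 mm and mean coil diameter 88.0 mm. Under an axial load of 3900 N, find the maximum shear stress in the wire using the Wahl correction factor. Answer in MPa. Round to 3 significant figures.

798 MPa

Spring index C = D/d = 88.0/10.9 = 8.0734
K_W = (4C−1)/(4C−4) + 0.615/C = 31.294/28.294 + 0.0762 = 1.1822
τ₀ = 8FD/(πd³) = 8·3900·88.0/(π·10.9³) = 2.7456e+06/4068.5 = 674.85 MPa
τ_max = K·τ₀ = 1.1822 × 674.85 = 797.81 MPa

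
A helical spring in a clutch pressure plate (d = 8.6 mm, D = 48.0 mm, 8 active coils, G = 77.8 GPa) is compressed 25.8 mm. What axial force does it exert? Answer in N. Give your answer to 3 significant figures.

k = Gd⁴/(8D³N_a) = (77.8×10³)(8.6⁴)/(8·48.0³·8) = 60.127 N/mm
F = k·δ = 60.127 × 25.8 = 1551.3 N

1550 N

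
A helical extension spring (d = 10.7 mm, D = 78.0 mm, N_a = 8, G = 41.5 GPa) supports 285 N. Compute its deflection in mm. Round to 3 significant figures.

k = Gd⁴/(8D³N_a) = (41.5×10³)(10.7⁴)/(8·78.0³·8) = 17.911 N/mm
δ = F/k = 285 / 17.911 = 15.912 mm

15.9 mm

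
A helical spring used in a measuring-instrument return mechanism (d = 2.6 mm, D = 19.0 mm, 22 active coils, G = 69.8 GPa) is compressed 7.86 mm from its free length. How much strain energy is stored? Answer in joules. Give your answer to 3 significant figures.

k = Gd⁴/(8D³N_a) = (69.8×10³)(2.6⁴)/(8·19.0³·22) = 2.6423 N/mm
U = ½kδ² = 0.5 × 2.6423 × 7.86² = 81.619 N·mm = 0.081619 J

0.0816 J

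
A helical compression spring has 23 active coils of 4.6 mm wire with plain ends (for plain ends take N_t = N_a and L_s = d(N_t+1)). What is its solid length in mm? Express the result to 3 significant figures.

110 mm

plain ends: N_t = N_a = 23
L_s = d·(N_t+1) = 4.6 × 24 = 110.4 mm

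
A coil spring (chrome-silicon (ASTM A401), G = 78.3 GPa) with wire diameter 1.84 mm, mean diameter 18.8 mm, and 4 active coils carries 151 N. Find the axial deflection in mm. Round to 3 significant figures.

k = Gd⁴/(8D³N_a) = (78.3×10³)(1.84⁴)/(8·18.8³·4) = 4.2209 N/mm
δ = F/k = 151 / 4.2209 = 35.774 mm

35.8 mm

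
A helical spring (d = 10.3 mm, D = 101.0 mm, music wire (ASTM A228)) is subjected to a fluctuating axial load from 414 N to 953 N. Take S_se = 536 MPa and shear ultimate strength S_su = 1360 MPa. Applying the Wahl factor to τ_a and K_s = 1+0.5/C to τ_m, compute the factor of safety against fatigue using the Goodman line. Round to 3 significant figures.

3.84

C = D/d = 101.0/10.3 = 9.8058; K_W = (4C−1)/(4C−4)+0.615/C = 1.1479; K_s = 1+0.5/C = 1.0510
F_a = (F_max−F_min)/2 = 269.5 N; F_m = (F_max+F_min)/2 = 683.5 N
τ_a = K_W·8F_aD/(πd³) = 1.1479 × 63.432 = 72.813 MPa
τ_m = K_s·8F_mD/(πd³) = 1.0510 × 160.87 = 169.08 MPa
Goodman: 1/n_f = τ_a/S_se + τ_m/S_su = 72.813/536 + 169.08/1360 = 0.13584 + 0.12432 = 0.26017
n_f = 1/0.26017 = 3.844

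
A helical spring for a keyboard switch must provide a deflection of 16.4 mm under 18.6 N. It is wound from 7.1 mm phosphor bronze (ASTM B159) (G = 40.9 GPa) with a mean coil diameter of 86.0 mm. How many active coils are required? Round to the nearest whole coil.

18

Required rate k = F/δ = 18.6/16.4 = 1.1341 N/mm
N_a = Gd⁴/(8D³k) = (40.9×10³ × 7.1⁴)/(8 × 86.0³ × 1.1341)
    = 1.03934e+08 / 5.77104e+06 = 18.01 → 18 coils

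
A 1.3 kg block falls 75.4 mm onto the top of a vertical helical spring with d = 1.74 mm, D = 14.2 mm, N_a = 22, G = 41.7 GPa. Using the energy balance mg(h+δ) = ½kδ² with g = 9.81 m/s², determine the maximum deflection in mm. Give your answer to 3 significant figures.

69.9 mm

k = Gd⁴/(8D³N_a) = (41.7×10³)(1.74⁴)/(8·14.2³·22) = 0.7585 N/mm
W = mg = 1.3 × 9.81 = 12.753 N
½kδ² − Wδ − Wh = 0 → δ = (W + √(W² + 2kWh))/k
δ = (12.753 + √(162.64 + 1458.71))/0.7585 = (12.753 + 40.266)/0.7585 = 69.9 mm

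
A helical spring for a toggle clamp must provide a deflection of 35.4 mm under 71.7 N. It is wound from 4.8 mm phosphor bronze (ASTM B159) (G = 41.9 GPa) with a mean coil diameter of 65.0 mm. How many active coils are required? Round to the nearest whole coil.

Required rate k = F/δ = 71.7/35.4 = 2.0254 N/mm
N_a = Gd⁴/(8D³k) = (41.9×10³ × 4.8⁴)/(8 × 65.0³ × 2.0254)
    = 2.22423e+07 / 4.44986e+06 = 4.998 → 5 coils

5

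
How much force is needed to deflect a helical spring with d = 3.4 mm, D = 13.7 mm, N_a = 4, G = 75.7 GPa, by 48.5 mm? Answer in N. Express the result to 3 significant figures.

k = Gd⁴/(8D³N_a) = (75.7×10³)(3.4⁴)/(8·13.7³·4) = 122.94 N/mm
F = k·δ = 122.94 × 48.5 = 5962.7 N

5960 N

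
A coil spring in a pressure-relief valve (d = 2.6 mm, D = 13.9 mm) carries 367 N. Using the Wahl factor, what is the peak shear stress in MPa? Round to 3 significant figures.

952 MPa

Spring index C = D/d = 13.9/2.6 = 5.3462
K_W = (4C−1)/(4C−4) + 0.615/C = 20.385/17.385 + 0.1150 = 1.2876
τ₀ = 8FD/(πd³) = 8·367·13.9/(π·2.6³) = 40810.4/55.217 = 739.1 MPa
τ_max = K·τ₀ = 1.2876 × 739.1 = 951.66 MPa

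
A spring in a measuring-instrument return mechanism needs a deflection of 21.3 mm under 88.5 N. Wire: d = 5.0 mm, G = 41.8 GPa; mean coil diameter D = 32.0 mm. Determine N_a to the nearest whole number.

24

Required rate k = F/δ = 88.5/21.3 = 4.1549 N/mm
N_a = Gd⁴/(8D³k) = (41.8×10³ × 5.0⁴)/(8 × 32.0³ × 4.1549)
    = 2.6125e+07 / 1.08919e+06 = 23.99 → 24 coils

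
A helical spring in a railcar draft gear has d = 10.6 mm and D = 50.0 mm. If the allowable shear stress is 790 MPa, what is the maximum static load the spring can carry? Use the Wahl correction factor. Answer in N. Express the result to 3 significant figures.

5550 N

C = D/d = 50.0/10.6 = 4.7170
K_W = (4C−1)/(4C−4) + 0.615/C = 17.868/14.868 + 0.1304 = 1.3322
τ_max = K·8FD/(πd³) → F_max = τ_allow·πd³/(8DK)
F_max = 790·π·10.6³/(8·50.0·1.3322) = 2.9559e+06/532.86 = 5547.3 N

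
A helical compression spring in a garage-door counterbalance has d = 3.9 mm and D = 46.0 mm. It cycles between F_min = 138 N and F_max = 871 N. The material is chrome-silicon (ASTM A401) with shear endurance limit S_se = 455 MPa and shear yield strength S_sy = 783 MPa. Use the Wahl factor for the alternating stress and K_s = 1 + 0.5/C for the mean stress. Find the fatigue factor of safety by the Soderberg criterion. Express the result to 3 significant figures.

0.322

C = D/d = 46.0/3.9 = 11.7949; K_W = (4C−1)/(4C−4)+0.615/C = 1.1216; K_s = 1+0.5/C = 1.0424
F_a = (F_max−F_min)/2 = 366.5 N; F_m = (F_max+F_min)/2 = 504.5 N
τ_a = K_W·8F_aD/(πd³) = 1.1216 × 723.73 = 811.75 MPa
τ_m = K_s·8F_mD/(πd³) = 1.0424 × 996.24 = 1038.5 MPa
Soderberg: 1/n_f = τ_a/S_se + τ_m/S_sy = 811.75/455 + 1038.5/783 = 1.78407 + 1.32628 = 3.1103
n_f = 1/3.1103 = 0.3215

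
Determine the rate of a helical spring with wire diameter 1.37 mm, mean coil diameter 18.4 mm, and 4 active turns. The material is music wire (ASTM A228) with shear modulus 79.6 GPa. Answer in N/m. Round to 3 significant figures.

1410 N/m

k = Gd⁴/(8D³N_a) = (79.6×10³ × 1.37⁴) / (8 × 18.4³ × 4)
  = 280411 / 199344 = 1.4067 N/mm = 1406.7 N/m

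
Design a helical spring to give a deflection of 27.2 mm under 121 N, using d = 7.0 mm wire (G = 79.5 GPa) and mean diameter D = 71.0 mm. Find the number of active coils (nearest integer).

Required rate k = F/δ = 121/27.2 = 4.4485 N/mm
N_a = Gd⁴/(8D³k) = (79.5×10³ × 7.0⁴)/(8 × 71.0³ × 4.4485)
    = 1.9088e+08 / 1.27374e+07 = 14.99 → 15 coils

15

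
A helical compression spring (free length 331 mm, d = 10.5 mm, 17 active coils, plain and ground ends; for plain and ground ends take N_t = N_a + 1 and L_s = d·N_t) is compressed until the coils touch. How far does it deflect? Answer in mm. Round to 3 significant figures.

N_t = 18; L_s = 10.5·18 = 189 mm
δ_solid = L₀ − L_s = 331 − 189 = 142 mm

142 mm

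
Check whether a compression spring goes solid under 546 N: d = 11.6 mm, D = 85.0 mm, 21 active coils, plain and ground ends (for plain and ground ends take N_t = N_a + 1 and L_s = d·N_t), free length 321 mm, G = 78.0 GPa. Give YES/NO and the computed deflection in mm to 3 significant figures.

k = Gd⁴/(8D³N_a) = (78.0×10³)(11.6⁴)/(8·85.0³·21) = 13.689 N/mm
N_t = 22; L_s = 11.6·22 = 255.2 mm; δ_solid = L₀ − L_s = 321 − 255.2 = 65.8 mm
δ = F/k = 546/13.689 = 39.887 mm
δ < δ_solid → spring does not go solid

NO, δ = 39.9 mm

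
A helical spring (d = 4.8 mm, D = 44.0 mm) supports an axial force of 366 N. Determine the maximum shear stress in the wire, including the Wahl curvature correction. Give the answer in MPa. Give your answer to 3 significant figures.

430 MPa

Spring index C = D/d = 44.0/4.8 = 9.1667
K_W = (4C−1)/(4C−4) + 0.615/C = 35.667/32.667 + 0.0671 = 1.1589
τ₀ = 8FD/(πd³) = 8·366·44.0/(π·4.8³) = 128832/347.44 = 370.81 MPa
τ_max = K·τ₀ = 1.1589 × 370.81 = 429.74 MPa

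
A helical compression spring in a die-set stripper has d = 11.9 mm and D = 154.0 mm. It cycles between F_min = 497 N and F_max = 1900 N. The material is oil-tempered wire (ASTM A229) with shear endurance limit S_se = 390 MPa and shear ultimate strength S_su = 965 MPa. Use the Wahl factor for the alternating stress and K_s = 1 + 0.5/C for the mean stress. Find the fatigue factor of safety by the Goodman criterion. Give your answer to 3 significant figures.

C = D/d = 154.0/11.9 = 12.9412; K_W = (4C−1)/(4C−4)+0.615/C = 1.1103; K_s = 1+0.5/C = 1.0386
F_a = (F_max−F_min)/2 = 701.5 N; F_m = (F_max+F_min)/2 = 1198.5 N
τ_a = K_W·8F_aD/(πd³) = 1.1103 × 163.25 = 181.26 MPa
τ_m = K_s·8F_mD/(πd³) = 1.0386 × 278.91 = 289.68 MPa
Goodman: 1/n_f = τ_a/S_se + τ_m/S_su = 181.26/390 + 289.68/965 = 0.46477 + 0.30019 = 0.76496
n_f = 1/0.76496 = 1.307

1.31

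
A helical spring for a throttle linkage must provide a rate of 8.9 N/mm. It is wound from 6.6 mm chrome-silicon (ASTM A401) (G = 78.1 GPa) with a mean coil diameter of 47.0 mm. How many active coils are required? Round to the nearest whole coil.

N_a = Gd⁴/(8D³k) = (78.1×10³ × 6.6⁴)/(8 × 47.0³ × 8.9)
    = 1.48193e+08 / 7.3922e+06 = 20.05 → 20 coils

20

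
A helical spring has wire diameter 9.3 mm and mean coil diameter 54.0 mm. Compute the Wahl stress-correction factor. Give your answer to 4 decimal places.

1.2620

C = D/d = 54.0/9.3 = 5.8065
K_W = (4C−1)/(4C−4) + 0.615/C = 22.226/19.226 + 0.1059 = 1.2620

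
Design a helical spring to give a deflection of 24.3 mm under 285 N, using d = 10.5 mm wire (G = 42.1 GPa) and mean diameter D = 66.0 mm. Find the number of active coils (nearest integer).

Required rate k = F/δ = 285/24.3 = 11.728 N/mm
N_a = Gd⁴/(8D³k) = (42.1×10³ × 10.5⁴)/(8 × 66.0³ × 11.728)
    = 5.11728e+08 / 2.69749e+07 = 18.97 → 19 coils

19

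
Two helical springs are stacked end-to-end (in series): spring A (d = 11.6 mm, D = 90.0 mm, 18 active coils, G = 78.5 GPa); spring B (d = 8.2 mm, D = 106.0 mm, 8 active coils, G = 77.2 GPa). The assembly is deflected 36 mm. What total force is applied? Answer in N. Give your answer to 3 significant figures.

k_A = Gd⁴/(8D³N_a) = (78.5×10³)(11.6⁴)/(8·90.0³·18) = 13.54 N/mm
k_B = Gd⁴/(8D³N_a) = (77.2×10³)(8.2⁴)/(8·106.0³·8) = 4.579 N/mm
Series: 1/k_eq = 1/13.54 + 1/4.579 = 0.29224; k_eq = 3.4218 N/mm
F = k_eq·δ = 3.4218·36 = 123.19 N

123 N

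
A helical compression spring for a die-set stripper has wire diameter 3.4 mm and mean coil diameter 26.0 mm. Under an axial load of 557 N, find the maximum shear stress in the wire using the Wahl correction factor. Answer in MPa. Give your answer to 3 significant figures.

1120 MPa

Spring index C = D/d = 26.0/3.4 = 7.6471
K_W = (4C−1)/(4C−4) + 0.615/C = 29.588/26.588 + 0.0804 = 1.1933
τ₀ = 8FD/(πd³) = 8·557·26.0/(π·3.4³) = 115856/123.48 = 938.28 MPa
τ_max = K·τ₀ = 1.1933 × 938.28 = 1119.6 MPa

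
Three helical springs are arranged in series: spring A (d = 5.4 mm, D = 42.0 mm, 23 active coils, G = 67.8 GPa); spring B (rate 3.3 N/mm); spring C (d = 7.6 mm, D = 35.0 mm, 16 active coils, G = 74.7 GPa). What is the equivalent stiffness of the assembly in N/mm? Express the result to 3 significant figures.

k_A = Gd⁴/(8D³N_a) = (67.8×10³)(5.4⁴)/(8·42.0³·23) = 4.229 N/mm
k_C = Gd⁴/(8D³N_a) = (74.7×10³)(7.6⁴)/(8·35.0³·16) = 45.411 N/mm
Series: 1/k_eq = 1/4.229 + 1/3.3 + 1/45.411 = 0.56151; k_eq = 1.7809 N/mm

1.78 N/mm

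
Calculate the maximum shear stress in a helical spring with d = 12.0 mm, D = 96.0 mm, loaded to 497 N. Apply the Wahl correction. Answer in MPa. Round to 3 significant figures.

Spring index C = D/d = 96.0/12.0 = 8.0000
K_W = (4C−1)/(4C−4) + 0.615/C = 31.000/28.000 + 0.0769 = 1.1840
τ₀ = 8FD/(πd³) = 8·497·96.0/(π·12.0³) = 381696/5428.7 = 70.311 MPa
τ_max = K·τ₀ = 1.1840 × 70.311 = 83.25 MPa

83.2 MPa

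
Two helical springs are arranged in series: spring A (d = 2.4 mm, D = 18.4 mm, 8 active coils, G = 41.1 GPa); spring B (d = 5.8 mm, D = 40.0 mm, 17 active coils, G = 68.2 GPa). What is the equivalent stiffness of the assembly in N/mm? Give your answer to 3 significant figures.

2.47 N/mm

k_A = Gd⁴/(8D³N_a) = (41.1×10³)(2.4⁴)/(8·18.4³·8) = 3.4202 N/mm
k_B = Gd⁴/(8D³N_a) = (68.2×10³)(5.8⁴)/(8·40.0³·17) = 8.867 N/mm
Series: 1/k_eq = 1/3.4202 + 1/8.867 = 0.40516; k_eq = 2.4682 N/mm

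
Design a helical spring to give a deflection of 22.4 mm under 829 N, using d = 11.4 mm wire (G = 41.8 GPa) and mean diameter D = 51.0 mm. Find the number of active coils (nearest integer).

Required rate k = F/δ = 829/22.4 = 37.009 N/mm
N_a = Gd⁴/(8D³k) = (41.8×10³ × 11.4⁴)/(8 × 51.0³ × 37.009)
    = 7.05985e+08 / 3.92742e+07 = 17.98 → 18 coils

18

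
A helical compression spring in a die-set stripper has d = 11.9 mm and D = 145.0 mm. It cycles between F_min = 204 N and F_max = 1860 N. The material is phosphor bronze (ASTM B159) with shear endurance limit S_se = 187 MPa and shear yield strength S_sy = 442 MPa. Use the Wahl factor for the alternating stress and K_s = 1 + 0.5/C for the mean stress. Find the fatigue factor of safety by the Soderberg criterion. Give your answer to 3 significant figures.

C = D/d = 145.0/11.9 = 12.1849; K_W = (4C−1)/(4C−4)+0.615/C = 1.1175; K_s = 1+0.5/C = 1.0410
F_a = (F_max−F_min)/2 = 828 N; F_m = (F_max+F_min)/2 = 1032 N
τ_a = K_W·8F_aD/(πd³) = 1.1175 × 181.43 = 202.75 MPa
τ_m = K_s·8F_mD/(πd³) = 1.0410 × 226.12 = 235.4 MPa
Soderberg: 1/n_f = τ_a/S_se + τ_m/S_sy = 202.75/187 + 235.4/442 = 1.08421 + 0.53259 = 1.6168
n_f = 1/1.6168 = 0.6185

0.619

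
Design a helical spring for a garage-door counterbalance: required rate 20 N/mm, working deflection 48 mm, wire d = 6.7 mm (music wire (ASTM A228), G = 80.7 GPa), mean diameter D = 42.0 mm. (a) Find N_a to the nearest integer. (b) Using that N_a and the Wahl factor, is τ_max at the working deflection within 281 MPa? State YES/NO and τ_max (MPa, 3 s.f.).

(a) 14 coils; (b) NO, τ_max = 415 MPa

N_a = Gd⁴/(8D³k) = (80.7×10³)(6.7⁴)/(8·42.0³·20) = 13.72 → N_a = 14
Actual rate k = Gd⁴/(8D³·14) = 19.598 N/mm
Working load F = kδ = 19.598·48 = 940.69 N
C = 42.0/6.7 = 6.2687; K_W = (4C−1)/(4C−4)+0.615/C = 1.2405
τ_max = K_W·8FD/(πd³) = 1.2405·334.51 = 414.95 MPa
τ_max > 281 MPa → exceeds allowable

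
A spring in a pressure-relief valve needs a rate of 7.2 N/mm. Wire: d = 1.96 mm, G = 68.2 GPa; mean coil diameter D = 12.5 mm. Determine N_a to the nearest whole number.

9

N_a = Gd⁴/(8D³k) = (68.2×10³ × 1.96⁴)/(8 × 12.5³ × 7.2)
    = 1.00649e+06 / 112500 = 8.947 → 9 coils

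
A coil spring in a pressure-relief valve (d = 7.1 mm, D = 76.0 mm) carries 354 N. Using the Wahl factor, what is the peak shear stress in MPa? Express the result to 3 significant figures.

217 MPa

Spring index C = D/d = 76.0/7.1 = 10.7042
K_W = (4C−1)/(4C−4) + 0.615/C = 41.817/38.817 + 0.0575 = 1.1347
τ₀ = 8FD/(πd³) = 8·354·76.0/(π·7.1³) = 215232/1124.4 = 191.42 MPa
τ_max = K·τ₀ = 1.1347 × 191.42 = 217.21 MPa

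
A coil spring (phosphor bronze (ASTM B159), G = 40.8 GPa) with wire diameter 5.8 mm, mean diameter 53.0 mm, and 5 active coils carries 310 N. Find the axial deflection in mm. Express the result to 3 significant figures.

40.0 mm

k = Gd⁴/(8D³N_a) = (40.8×10³)(5.8⁴)/(8·53.0³·5) = 7.7533 N/mm
δ = F/k = 310 / 7.7533 = 39.983 mm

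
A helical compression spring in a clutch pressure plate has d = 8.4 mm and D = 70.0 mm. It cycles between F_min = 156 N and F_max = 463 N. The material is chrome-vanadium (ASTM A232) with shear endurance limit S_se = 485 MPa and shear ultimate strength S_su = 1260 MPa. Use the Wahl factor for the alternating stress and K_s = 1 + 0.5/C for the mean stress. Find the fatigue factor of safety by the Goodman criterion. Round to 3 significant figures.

5.26

C = D/d = 70.0/8.4 = 8.3333; K_W = (4C−1)/(4C−4)+0.615/C = 1.1761; K_s = 1+0.5/C = 1.0600
F_a = (F_max−F_min)/2 = 153.5 N; F_m = (F_max+F_min)/2 = 309.5 N
τ_a = K_W·8F_aD/(πd³) = 1.1761 × 46.165 = 54.293 MPa
τ_m = K_s·8F_mD/(πd³) = 1.0600 × 93.081 = 98.666 MPa
Goodman: 1/n_f = τ_a/S_se + τ_m/S_su = 54.293/485 + 98.666/1260 = 0.11194 + 0.07831 = 0.19025
n_f = 1/0.19025 = 5.256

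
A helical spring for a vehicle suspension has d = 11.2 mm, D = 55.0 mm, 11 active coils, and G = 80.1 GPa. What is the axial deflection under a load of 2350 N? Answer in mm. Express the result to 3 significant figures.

27.3 mm

k = Gd⁴/(8D³N_a) = (80.1×10³)(11.2⁴)/(8·55.0³·11) = 86.086 N/mm
δ = F/k = 2350 / 86.086 = 27.298 mm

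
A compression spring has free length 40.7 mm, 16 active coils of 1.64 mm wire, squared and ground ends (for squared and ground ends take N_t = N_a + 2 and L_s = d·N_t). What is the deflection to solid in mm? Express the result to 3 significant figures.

11.2 mm

N_t = 18; L_s = 1.64·18 = 29.52 mm
δ_solid = L₀ − L_s = 40.7 − 29.52 = 11.18 mm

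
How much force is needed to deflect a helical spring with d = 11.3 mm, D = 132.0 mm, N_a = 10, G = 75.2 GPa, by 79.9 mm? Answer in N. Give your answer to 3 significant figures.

532 N

k = Gd⁴/(8D³N_a) = (75.2×10³)(11.3⁴)/(8·132.0³·10) = 6.6638 N/mm
F = k·δ = 6.6638 × 79.9 = 532.44 N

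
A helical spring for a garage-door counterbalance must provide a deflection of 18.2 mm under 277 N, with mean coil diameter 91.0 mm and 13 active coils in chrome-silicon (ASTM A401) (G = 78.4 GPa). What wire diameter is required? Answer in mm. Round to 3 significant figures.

11.1 mm

Required rate k = F/δ = 277/18.2 = 15.22 N/mm
d = (8D³N_a·k / G)^(1/4) = (8·91.0³·13·15.22 / (78.4×10³))^0.25
  = (15214)^0.25 = 11.1061 mm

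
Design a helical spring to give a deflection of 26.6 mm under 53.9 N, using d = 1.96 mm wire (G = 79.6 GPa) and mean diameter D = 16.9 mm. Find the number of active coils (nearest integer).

15

Required rate k = F/δ = 53.9/26.6 = 2.0263 N/mm
N_a = Gd⁴/(8D³k) = (79.6×10³ × 1.96⁴)/(8 × 16.9³ × 2.0263)
    = 1.17473e+06 / 78245.1 = 15.01 → 15 coils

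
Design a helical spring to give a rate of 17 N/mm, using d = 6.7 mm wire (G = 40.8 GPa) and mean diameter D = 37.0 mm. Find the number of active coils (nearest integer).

12

N_a = Gd⁴/(8D³k) = (40.8×10³ × 6.7⁴)/(8 × 37.0³ × 17)
    = 8.22166e+07 / 6.88881e+06 = 11.93 → 12 coils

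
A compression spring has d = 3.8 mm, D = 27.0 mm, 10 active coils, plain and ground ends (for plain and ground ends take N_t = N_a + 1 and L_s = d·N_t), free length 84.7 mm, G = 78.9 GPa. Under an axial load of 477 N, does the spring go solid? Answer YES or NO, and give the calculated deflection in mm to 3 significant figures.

k = Gd⁴/(8D³N_a) = (78.9×10³)(3.8⁴)/(8·27.0³·10) = 10.448 N/mm
N_t = 11; L_s = 3.8·11 = 41.8 mm; δ_solid = L₀ − L_s = 84.7 − 41.8 = 42.9 mm
δ = F/k = 477/10.448 = 45.655 mm
δ ≥ δ_solid → spring goes solid

YES, δ = 45.7 mm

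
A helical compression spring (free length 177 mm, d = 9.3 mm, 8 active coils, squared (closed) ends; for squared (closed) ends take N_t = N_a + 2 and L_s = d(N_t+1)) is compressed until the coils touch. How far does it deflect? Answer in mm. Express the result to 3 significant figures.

74.7 mm

N_t = 10; L_s = 9.3·11 = 102.3 mm
δ_solid = L₀ − L_s = 177 − 102.3 = 74.7 mm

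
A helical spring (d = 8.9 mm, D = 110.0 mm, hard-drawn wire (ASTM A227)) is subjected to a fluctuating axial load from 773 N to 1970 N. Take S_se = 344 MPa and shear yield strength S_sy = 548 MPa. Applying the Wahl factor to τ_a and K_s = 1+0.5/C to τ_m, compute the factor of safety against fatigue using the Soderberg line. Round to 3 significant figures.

0.554

C = D/d = 110.0/8.9 = 12.3596; K_W = (4C−1)/(4C−4)+0.615/C = 1.1158; K_s = 1+0.5/C = 1.0405
F_a = (F_max−F_min)/2 = 598.5 N; F_m = (F_max+F_min)/2 = 1371.5 N
τ_a = K_W·8F_aD/(πd³) = 1.1158 × 237.81 = 265.34 MPa
τ_m = K_s·8F_mD/(πd³) = 1.0405 × 544.95 = 567 MPa
Soderberg: 1/n_f = τ_a/S_se + τ_m/S_sy = 265.34/344 + 567/548 = 0.77134 + 1.03467 = 1.806
n_f = 1/1.806 = 0.5537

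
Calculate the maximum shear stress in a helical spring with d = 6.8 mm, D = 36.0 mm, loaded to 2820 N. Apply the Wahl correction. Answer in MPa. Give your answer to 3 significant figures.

Spring index C = D/d = 36.0/6.8 = 5.2941
K_W = (4C−1)/(4C−4) + 0.615/C = 20.176/17.176 + 0.1162 = 1.2908
τ₀ = 8FD/(πd³) = 8·2820·36.0/(π·6.8³) = 812160/987.82 = 822.18 MPa
τ_max = K·τ₀ = 1.2908 × 822.18 = 1061.3 MPa

1060 MPa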